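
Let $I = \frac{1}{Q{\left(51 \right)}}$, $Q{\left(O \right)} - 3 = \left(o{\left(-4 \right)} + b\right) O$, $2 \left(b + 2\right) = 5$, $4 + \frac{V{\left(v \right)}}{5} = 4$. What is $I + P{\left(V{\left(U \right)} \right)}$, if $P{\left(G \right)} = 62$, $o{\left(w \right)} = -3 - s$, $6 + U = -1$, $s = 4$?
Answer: $\frac{40732}{657} \approx 61.997$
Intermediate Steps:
$U = -7$ ($U = -6 - 1 = -7$)
$V{\left(v \right)} = 0$ ($V{\left(v \right)} = -20 + 5 \cdot 4 = -20 + 20 = 0$)
$b = \frac{1}{2}$ ($b = -2 + \frac{1}{2} \cdot 5 = -2 + \frac{5}{2} = \frac{1}{2} \approx 0.5$)
$o{\left(w \right)} = -7$ ($o{\left(w \right)} = -3 - 4 = -7$)
$Q{\left(O \right)} = 3 - \frac{13 O}{2}$ ($Q{\left(O \right)} = 3 + \left(-7 + \frac{1}{2}\right) O = 3 - \frac{13 O}{2}$)
$I = - \frac{2}{657}$ ($I = \frac{1}{3 - \frac{663}{2}} = \frac{1}{- \frac{657}{2}} = - \frac{2}{657} \approx -0.0030441$)
$I + P{\left(V{\left(U \right)} \right)} = - \frac{2}{657} + 62 = \frac{40732}{657}$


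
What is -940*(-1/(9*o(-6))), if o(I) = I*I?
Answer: 235/81 ≈ 2.9012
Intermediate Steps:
o(I) = I²
-940*(-1/(9*o(-6))) = -940/((-9*(-6)²)) = -940/((-9*36)) = -940/(-324) = -940*(-1/324) = 235/81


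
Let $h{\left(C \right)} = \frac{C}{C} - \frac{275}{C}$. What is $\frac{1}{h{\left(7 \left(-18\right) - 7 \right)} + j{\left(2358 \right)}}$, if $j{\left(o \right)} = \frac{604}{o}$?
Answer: $\frac{156807}{521198} \approx 0.30086$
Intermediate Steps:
$h{\left(C \right)} = 1 - \frac{275}{C}$
$\frac{1}{h{\left(7 \left(-18\right) - 7 \right)} + j{\left(2358 \right)}} = \frac{1}{\frac{-275 + \left(7 \left(-18\right) - 7\right)}{7 \left(-18\right) - 7} + \frac{604}{2358}} = \frac{1}{\frac{-275 - 133}{-126 - 7} + 604 \cdot \frac{1}{2358}} = \frac{1}{\frac{-275 - 133}{-133} + \frac{302}{1179}} = \frac{1}{\left(- \frac{1}{133}\right) \left(-408\right) + \frac{302}{1179}} = \frac{1}{\frac{408}{133} + \frac{302}{1179}} = \frac{1}{\frac{521198}{156807}} = \frac{156807}{521198}$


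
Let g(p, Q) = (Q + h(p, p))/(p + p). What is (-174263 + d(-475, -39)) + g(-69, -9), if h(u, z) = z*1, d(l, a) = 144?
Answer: -4004724/23 ≈ -1.7412e+5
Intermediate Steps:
h(u, z) = z
g(p, Q) = (Q + p)/(2*p) (g(p, Q) = (Q + p)/(p + p) = (Q + p)/((2*p)) = (Q + p)*(1/(2*p)) = (Q + p)/(2*p))
(-174263 + d(-475, -39)) + g(-69, -9) = (-174263 + 144) + (1/2)*(-9 - 69)/(-69) = -174119 + (1/2)*(-1/69)*(-78) = -174119 + 13/23 = -4004724/23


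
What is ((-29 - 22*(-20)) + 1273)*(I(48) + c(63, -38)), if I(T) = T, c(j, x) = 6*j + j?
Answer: 823476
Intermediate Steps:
c(j, x) = 7*j
((-29 - 22*(-20)) + 1273)*(I(48) + c(63, -38)) = ((-29 - 22*(-20)) + 1273)*(48 + 7*63) = ((-29 + 440) + 1273)*(48 + 441) = (411 + 1273)*489 = 1684*489 = 823476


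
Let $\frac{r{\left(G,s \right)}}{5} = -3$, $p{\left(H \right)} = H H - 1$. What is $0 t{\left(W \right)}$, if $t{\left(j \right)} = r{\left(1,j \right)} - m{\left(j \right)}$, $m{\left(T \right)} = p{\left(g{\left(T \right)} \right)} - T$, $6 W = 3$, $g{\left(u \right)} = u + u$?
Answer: $0$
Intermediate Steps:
$g{\left(u \right)} = 2 u$
$W = \frac{1}{2}$ ($W = \frac{1}{6} \cdot 3 = \frac{1}{2} \approx 0.5$)
$p{\left(H \right)} = -1 + H^{2}$ ($p{\left(H \right)} = H^{2} - 1 = -1 + H^{2}$)
$r{\left(G,s \right)} = -15$ ($r{\left(G,s \right)} = 5 \left(-3\right) = -15$)
$m{\left(T \right)} = -1 - T + 4 T^{2}$ ($m{\left(T \right)} = \left(-1 + \left(2 T\right)^{2}\right) - T = \left(-1 + 4 T^{2}\right) - T = -1 - T + 4 T^{2}$)
$t{\left(j \right)} = -14 + j - 4 j^{2}$ ($t{\left(j \right)} = -15 - \left(-1 - j + 4 j^{2}\right) = -15 + \left(1 + j - 4 j^{2}\right) = -14 + j - 4 j^{2}$)
$0 t{\left(W \right)} = 0 \left(-14 + \frac{1}{2} - \frac{4}{4}\right) = 0 \left(-14 + \frac{1}{2} - 1\right) = 0 \left(- \frac{29}{2}\right) = 0$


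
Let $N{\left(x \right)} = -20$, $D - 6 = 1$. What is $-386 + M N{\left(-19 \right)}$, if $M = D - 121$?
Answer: $1894$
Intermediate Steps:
$D = 7$ ($D = 6 + 1 = 7$)
$M = -114$ ($M = 7 - 121 = -114$)
$-386 + M N{\left(-19 \right)} = -386 - -2280 = -386 + 2280 = 1894$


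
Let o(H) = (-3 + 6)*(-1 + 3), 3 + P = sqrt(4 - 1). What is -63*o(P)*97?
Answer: -36666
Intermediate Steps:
P = -3 + sqrt(3) (P = -3 + sqrt(4 - 1) = -3 + sqrt(3) ≈ -1.2680)
o(H) = 6 (o(H) = 3*2 = 6)
-63*o(P)*97 = -63*6*97 = -378*97 = -36666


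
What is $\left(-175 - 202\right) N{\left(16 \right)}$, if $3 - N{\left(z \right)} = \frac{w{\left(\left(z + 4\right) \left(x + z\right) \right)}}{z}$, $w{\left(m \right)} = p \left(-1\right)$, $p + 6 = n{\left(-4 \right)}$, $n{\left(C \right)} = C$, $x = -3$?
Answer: $- \frac{7163}{8} \approx -895.38$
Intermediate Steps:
$p = -10$ ($p = -6 - 4 = -10$)
$w{\left(m \right)} = 10$ ($w{\left(m \right)} = \left(-10\right) \left(-1\right) = 10$)
$N{\left(z \right)} = 3 - \frac{10}{z}$
$\left(-175 - 202\right) N{\left(16 \right)} = \left(-175 - 202\right) \left(3 - \frac{10}{16}\right) = - 377 \left(3 - \frac{5}{8}\right) = \left(-377\right) \frac{19}{8} = - \frac{7163}{8}$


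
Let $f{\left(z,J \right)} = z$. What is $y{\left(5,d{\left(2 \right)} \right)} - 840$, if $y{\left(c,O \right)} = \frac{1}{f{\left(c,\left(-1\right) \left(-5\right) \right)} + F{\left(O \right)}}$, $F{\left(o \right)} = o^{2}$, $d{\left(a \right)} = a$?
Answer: $- \frac{7559}{9} \approx -839.89$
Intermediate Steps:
$y{\left(c,O \right)} = \frac{1}{c + O^{2}}$
$y{\left(5,d{\left(2 \right)} \right)} - 840 = \frac{1}{5 + 2^{2}} - 840 = \frac{1}{5 + 4} - 840 = \frac{1}{9} - 840 = - \frac{7559}{9}$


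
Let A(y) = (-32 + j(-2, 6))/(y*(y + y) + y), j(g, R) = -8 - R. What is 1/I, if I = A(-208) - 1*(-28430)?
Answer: 43160/1227038777 ≈ 3.5174e-5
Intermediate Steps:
A(y) = -46/(y + 2*y²) (A(y) = (-32 + (-8 - 1*6))/(y*(y + y) + y) = (-32 + (-8 - 6))/(y*(2*y) + y) = (-32 - 14)/(2*y² + y) = -46/(y + 2*y²))
I = 1227038777/43160 (I = -46/(-208*(1 + 2*(-208))) - 1*(-28430) = -46*(-1/208)/(1 - 416) + 28430 = -46*(-1/208)/(-415) + 28430 = -46*(-1/208)*(-1/415) + 28430 = -23/43160 + 28430 = 1227038777/43160 ≈ 28430.)
1/I = 1/(1227038777/43160) = 43160/1227038777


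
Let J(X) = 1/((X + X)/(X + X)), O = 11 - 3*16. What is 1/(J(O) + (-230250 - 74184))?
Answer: -1/304433 ≈ -3.2848e-6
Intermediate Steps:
O = -37 (O = 11 - 48 = -37)
J(X) = 1 (J(X) = 1/((2*X)/((2*X))) = 1/((2*X)*(1/(2*X))) = 1/1 = 1)
1/(J(O) + (-230250 - 74184)) = 1/(1 + (-230250 - 74184)) = 1/(1 - 304434) = 1/(-304433) = -1/304433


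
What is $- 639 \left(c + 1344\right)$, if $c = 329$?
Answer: $-1069047$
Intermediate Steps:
$- 639 \left(c + 1344\right) = - 639 \left(329 + 1344\right) = \left(-639\right) 1673 = -1069047$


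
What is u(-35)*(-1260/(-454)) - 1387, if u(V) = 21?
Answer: -301619/227 ≈ -1328.7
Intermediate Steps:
u(-35)*(-1260/(-454)) - 1387 = 21*(-1260/(-454)) - 1387 = 21*(-1260*(-1/454)) - 1387 = 21*(630/227) - 1387 = 13230/227 - 1387 = -301619/227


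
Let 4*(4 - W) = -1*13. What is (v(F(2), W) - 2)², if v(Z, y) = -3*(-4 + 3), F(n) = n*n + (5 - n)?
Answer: 1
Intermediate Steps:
F(n) = 5 + n² - n (F(n) = n² + (5 - n) = 5 + n² - n)
W = 29/4 (W = 4 - (-1)*13/4 = 4 - ¼*(-13) = 4 + 13/4 = 29/4 ≈ 7.2500)
v(Z, y) = 3 (v(Z, y) = -3*(-1) = 3)
(v(F(2), W) - 2)² = (3 - 2)² = 1² = 1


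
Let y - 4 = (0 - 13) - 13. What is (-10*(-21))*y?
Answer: -4620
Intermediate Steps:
y = -22 (y = 4 + ((0 - 13) - 13) = 4 + (-13 - 13) = 4 - 26 = -22)
(-10*(-21))*y = -10*(-21)*(-22) = 210*(-22) = -4620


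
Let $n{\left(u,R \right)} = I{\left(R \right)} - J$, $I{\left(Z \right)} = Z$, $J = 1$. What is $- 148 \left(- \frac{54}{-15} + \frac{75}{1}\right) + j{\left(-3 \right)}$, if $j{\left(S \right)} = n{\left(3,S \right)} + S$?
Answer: $- \frac{58199}{5} \approx -11640.0$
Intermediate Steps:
$n{\left(u,R \right)} = -1 + R$ ($n{\left(u,R \right)} = R - 1 = -1 + R$)
$j{\left(S \right)} = -1 + 2 S$ ($j{\left(S \right)} = \left(-1 + S\right) + S = -1 + 2 S$)
$- 148 \left(- \frac{54}{-15} + \frac{75}{1}\right) + j{\left(-3 \right)} = - 148 \left(- \frac{54}{-15} + \frac{75}{1}\right) + \left(-1 + 2 \left(-3\right)\right) = - 148 \left(\left(-54\right) \left(- \frac{1}{15}\right) + 75 \cdot 1\right) - 7 = - 148 \left(\frac{18}{5} + 75\right) - 7 = \left(-148\right) \frac{393}{5} - 7 = - \frac{58164}{5} - 7 = - \frac{58199}{5}$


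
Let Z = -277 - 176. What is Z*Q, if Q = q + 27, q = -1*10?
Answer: -7701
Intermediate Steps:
Z = -453
q = -10
Q = 17 (Q = -10 + 27 = 17)
Z*Q = -453*17 = -7701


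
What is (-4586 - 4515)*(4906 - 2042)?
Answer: -26065264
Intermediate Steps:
(-4586 - 4515)*(4906 - 2042) = -9101*2864 = -26065264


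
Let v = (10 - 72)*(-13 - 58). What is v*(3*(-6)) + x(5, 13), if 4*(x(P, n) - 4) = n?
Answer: -316915/4 ≈ -79229.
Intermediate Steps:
x(P, n) = 4 + n/4
v = 4402 (v = -62*(-71) = 4402)
v*(3*(-6)) + x(5, 13) = 4402*(3*(-6)) + (4 + (1/4)*13) = 4402*(-18) + (4 + 13/4) = -79236 + 29/4 = -316915/4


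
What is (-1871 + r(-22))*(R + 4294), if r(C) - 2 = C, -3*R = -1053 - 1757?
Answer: -29673572/3 ≈ -9.8912e+6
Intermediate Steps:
R = 2810/3 (R = -(-1053 - 1757)/3 = -⅓*(-2810) = 2810/3 ≈ 936.67)
r(C) = 2 + C
(-1871 + r(-22))*(R + 4294) = (-1871 + (2 - 22))*(2810/3 + 4294) = (-1871 - 20)*(15692/3) = -1891*15692/3 = -29673572/3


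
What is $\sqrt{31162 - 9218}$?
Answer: $2 \sqrt{5486} \approx 148.14$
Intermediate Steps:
$\sqrt{31162 - 9218} = \sqrt{21944} = 2 \sqrt{5486}$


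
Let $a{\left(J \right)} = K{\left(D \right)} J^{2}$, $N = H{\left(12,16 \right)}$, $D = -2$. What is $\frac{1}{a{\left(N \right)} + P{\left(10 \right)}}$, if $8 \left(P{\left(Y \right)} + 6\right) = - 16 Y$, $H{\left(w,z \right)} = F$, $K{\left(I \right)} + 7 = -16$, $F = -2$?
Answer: $- \frac{1}{118} \approx -0.0084746$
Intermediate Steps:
$K{\left(I \right)} = -23$ ($K{\left(I \right)} = -7 - 16 = -23$)
$H{\left(w,z \right)} = -2$
$N = -2$
$P{\left(Y \right)} = -6 - 2 Y$ ($P{\left(Y \right)} = -6 + \frac{\left(-16\right) Y}{8} = -6 - 2 Y$)
$a{\left(J \right)} = - 23 J^{2}$
$\frac{1}{a{\left(N \right)} + P{\left(10 \right)}} = \frac{1}{- 23 \left(-2\right)^{2} - 26} = \frac{1}{\left(-23\right) 4 - 26} = \frac{1}{-92 - 26} = \frac{1}{-118} = - \frac{1}{118}$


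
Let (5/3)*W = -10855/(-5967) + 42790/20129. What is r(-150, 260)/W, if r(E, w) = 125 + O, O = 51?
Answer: 542033712/7289665 ≈ 74.356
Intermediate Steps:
W = 7289665/3079737 (W = 3*(-10855/(-5967) + 42790/20129)/5 = 3*(-10855*(-1/5967) + 42790*(1/20129))/5 = 3*(835/459 + 42790/20129)/5 = (3/5)*(36448325/9239211) = 7289665/3079737 ≈ 2.3670)
r(E, w) = 176 (r(E, w) = 125 + 51 = 176)
r(-150, 260)/W = 176/(7289665/3079737) = 176*(3079737/7289665) = 542033712/7289665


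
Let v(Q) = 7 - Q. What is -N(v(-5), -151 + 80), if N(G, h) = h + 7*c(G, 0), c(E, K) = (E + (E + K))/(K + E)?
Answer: 57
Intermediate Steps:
c(E, K) = (K + 2*E)/(E + K)
N(G, h) = 14 + h (N(G, h) = h + 7*((0 + 2*G)/(G + 0)) = h + 7*((2*G)/G) = h + 7*2 = h + 14 = 14 + h)
-N(v(-5), -151 + 80) = -(14 + (-151 + 80)) = -(14 - 71) = -1*(-57) = 57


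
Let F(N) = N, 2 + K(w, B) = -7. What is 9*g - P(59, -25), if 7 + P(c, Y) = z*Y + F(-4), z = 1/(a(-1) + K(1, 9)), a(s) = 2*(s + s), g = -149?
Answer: -17315/13 ≈ -1331.9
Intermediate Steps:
K(w, B) = -9 (K(w, B) = -2 - 7 = -9)
a(s) = 4*s (a(s) = 2*(2*s) = 4*s)
z = -1/13 (z = 1/(4*(-1) - 9) = 1/(-4 - 9) = 1/(-13) = -1/13 ≈ -0.076923)
P(c, Y) = -11 - Y/13 (P(c, Y) = -7 + (-Y/13 - 4) = -7 + (-4 - Y/13) = -11 - Y/13)
9*g - P(59, -25) = 9*(-149) - (-11 - 1/13*(-25)) = -1341 - (-11 + 25/13) = -1341 - 1*(-118/13) = -1341 + 118/13 = -17315/13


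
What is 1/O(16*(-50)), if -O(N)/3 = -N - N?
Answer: -1/4800 ≈ -0.00020833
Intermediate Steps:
O(N) = 6*N (O(N) = -3*(-N - N) = -(-6)*N = 6*N)
1/O(16*(-50)) = 1/(6*(16*(-50))) = 1/(6*(-800)) = 1/(-4800) = -1/4800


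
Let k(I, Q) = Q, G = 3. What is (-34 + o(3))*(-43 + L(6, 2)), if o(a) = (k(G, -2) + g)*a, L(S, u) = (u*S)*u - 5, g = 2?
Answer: 816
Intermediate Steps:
L(S, u) = -5 + S*u² (L(S, u) = (S*u)*u - 5 = S*u² - 5 = -5 + S*u²)
o(a) = 0 (o(a) = (-2 + 2)*a = 0*a = 0)
(-34 + o(3))*(-43 + L(6, 2)) = (-34 + 0)*(-43 + (-5 + 6*2²)) = -34*(-43 + (-5 + 6*4)) = -34*(-43 + (-5 + 24)) = -34*(-43 + 19) = -34*(-24) = 816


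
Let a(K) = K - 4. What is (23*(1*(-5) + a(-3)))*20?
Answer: -5520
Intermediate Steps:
a(K) = -4 + K
(23*(1*(-5) + a(-3)))*20 = (23*(1*(-5) + (-4 - 3)))*20 = (23*(-5 - 7))*20 = (23*(-12))*20 = -276*20 = -5520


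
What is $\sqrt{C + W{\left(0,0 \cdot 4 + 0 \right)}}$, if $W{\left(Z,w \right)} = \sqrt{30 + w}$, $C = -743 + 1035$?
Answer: $\sqrt{292 + \sqrt{30}} \approx 17.248$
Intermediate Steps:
$C = 292$
$\sqrt{C + W{\left(0,0 \cdot 4 + 0 \right)}} = \sqrt{292 + \sqrt{30 + \left(0 \cdot 4 + 0\right)}} = \sqrt{292 + \sqrt{30 + \left(0 + 0\right)}} = \sqrt{292 + \sqrt{30 + 0}} = \sqrt{292 + \sqrt{30}}$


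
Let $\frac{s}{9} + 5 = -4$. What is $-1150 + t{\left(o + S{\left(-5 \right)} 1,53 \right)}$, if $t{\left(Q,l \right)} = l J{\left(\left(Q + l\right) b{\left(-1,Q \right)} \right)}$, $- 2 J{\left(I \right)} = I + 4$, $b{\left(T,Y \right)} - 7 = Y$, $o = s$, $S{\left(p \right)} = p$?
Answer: $- \frac{140683}{2} \approx -70342.0$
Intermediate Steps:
$s = -81$ ($s = -45 + 9 \left(-4\right) = -45 - 36 = -81$)
$o = -81$
$b{\left(T,Y \right)} = 7 + Y$
$J{\left(I \right)} = -2 - \frac{I}{2}$ ($J{\left(I \right)} = - \frac{I + 4}{2} = - \frac{4 + I}{2} = -2 - \frac{I}{2}$)
$t{\left(Q,l \right)} = l \left(-2 - \frac{\left(7 + Q\right) \left(Q + l\right)}{2}\right)$ ($t{\left(Q,l \right)} = l \left(-2 - \frac{\left(Q + l\right) \left(7 + Q\right)}{2}\right) = l \left(-2 - \frac{\left(7 + Q\right) \left(Q + l\right)}{2}\right)$)
$-1150 + t{\left(o + S{\left(-5 \right)} 1,53 \right)} = -1150 - \frac{53 \left(4 + \left(7 - 86\right) \left(\left(-81 - 5\right) + 53\right)\right)}{2} = -1150 - \frac{53 \left(4 + \left(7 - 86\right) \left(-86 + 53\right)\right)}{2} = -1150 - \frac{53 \left(4 - -2607\right)}{2} = -1150 - \frac{53 \left(4 + 2607\right)}{2} = -1150 - \frac{53}{2} \cdot 2611 = -1150 - \frac{138383}{2} = - \frac{140683}{2}$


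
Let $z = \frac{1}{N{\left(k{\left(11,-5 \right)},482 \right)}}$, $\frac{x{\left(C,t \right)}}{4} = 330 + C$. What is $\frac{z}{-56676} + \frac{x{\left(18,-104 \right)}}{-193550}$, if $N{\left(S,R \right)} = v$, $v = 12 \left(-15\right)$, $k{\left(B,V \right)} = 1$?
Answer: $- \frac{1420054501}{197453516400} \approx -0.0071918$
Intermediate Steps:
$x{\left(C,t \right)} = 1320 + 4 C$ ($x{\left(C,t \right)} = 4 \left(330 + C\right) = 1320 + 4 C$)
$v = -180$
$N{\left(S,R \right)} = -180$
$z = - \frac{1}{180}$ ($z = \frac{1}{-180} = - \frac{1}{180} \approx -0.0055556$)
$\frac{z}{-56676} + \frac{x{\left(18,-104 \right)}}{-193550} = - \frac{1}{180 \left(-56676\right)} + \frac{1320 + 4 \cdot 18}{-193550} = \left(- \frac{1}{180}\right) \left(- \frac{1}{56676}\right) + \left(1320 + 72\right) \left(- \frac{1}{193550}\right) = \frac{1}{10201680} + 1392 \left(- \frac{1}{193550}\right) = \frac{1}{10201680} - \frac{696}{96775} = - \frac{1420054501}{197453516400}$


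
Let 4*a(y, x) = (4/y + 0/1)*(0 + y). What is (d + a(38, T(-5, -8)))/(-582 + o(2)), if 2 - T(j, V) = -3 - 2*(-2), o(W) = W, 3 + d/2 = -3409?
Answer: 6823/580 ≈ 11.764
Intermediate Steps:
d = -6824 (d = -6 + 2*(-3409) = -6 - 6818 = -6824)
T(j, V) = 1 (T(j, V) = 2 - (-3 - 2*(-2)) = 2 - (-3 + 4) = 2 - 1*1 = 2 - 1 = 1)
a(y, x) = 1 (a(y, x) = ((4/y + 0/1)*(0 + y))/4 = ((4/y + 0*1)*y)/4 = ((4/y + 0)*y)/4 = ((4/y)*y)/4 = (¼)*4 = 1)
(d + a(38, T(-5, -8)))/(-582 + o(2)) = (-6824 + 1)/(-582 + 2) = -6823/(-580) = -6823*(-1/580) = 6823/580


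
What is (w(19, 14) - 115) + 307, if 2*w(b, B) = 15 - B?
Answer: 385/2 ≈ 192.50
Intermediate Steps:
w(b, B) = 15/2 - B/2 (w(b, B) = (15 - B)/2 = 15/2 - B/2)
(w(19, 14) - 115) + 307 = ((15/2 - 1/2*14) - 115) + 307 = ((15/2 - 7) - 115) + 307 = (1/2 - 115) + 307 = -229/2 + 307 = 385/2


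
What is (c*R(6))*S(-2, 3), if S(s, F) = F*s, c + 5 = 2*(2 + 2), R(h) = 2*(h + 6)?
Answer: -432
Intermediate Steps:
R(h) = 12 + 2*h (R(h) = 2*(6 + h) = 12 + 2*h)
c = 3 (c = -5 + 2*(2 + 2) = -5 + 2*4 = -5 + 8 = 3)
(c*R(6))*S(-2, 3) = (3*(12 + 2*6))*(3*(-2)) = (3*(12 + 12))*(-6) = (3*24)*(-6) = 72*(-6) = -432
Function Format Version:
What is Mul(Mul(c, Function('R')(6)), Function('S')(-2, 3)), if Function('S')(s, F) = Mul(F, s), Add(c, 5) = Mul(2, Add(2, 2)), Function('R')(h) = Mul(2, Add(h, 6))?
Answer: -432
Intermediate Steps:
Function('R')(h) = Add(12, Mul(2, h)) (Function('R')(h) = Mul(2, Add(6, h)) = Add(12, Mul(2, h)))
c = 3 (c = Add(-5, Mul(2, Add(2, 2))) = Add(-5, Mul(2, 4)) = Add(-5, 8) = 3)
Mul(Mul(c, Function('R')(6)), Function('S')(-2, 3)) = Mul(Mul(3, Add(12, Mul(2, 6))), Mul(3, -2)) = Mul(Mul(3, Add(12, 12)), -6) = Mul(Mul(3, 24), -6) = Mul(72, -6) = -432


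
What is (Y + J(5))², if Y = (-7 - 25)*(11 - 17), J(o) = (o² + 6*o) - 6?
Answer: 58081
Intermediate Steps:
J(o) = -6 + o² + 6*o
Y = 192 (Y = -32*(-6) = 192)
(Y + J(5))² = (192 + (-6 + 5² + 6*5))² = (192 + (-6 + 25 + 30))² = (192 + 49)² = 241² = 58081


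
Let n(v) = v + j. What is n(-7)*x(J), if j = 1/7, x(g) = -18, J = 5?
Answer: 864/7 ≈ 123.43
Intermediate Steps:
j = 1/7 ≈ 0.14286
n(v) = 1/7 + v (n(v) = v + 1/7 = 1/7 + v)
n(-7)*x(J) = (1/7 - 7)*(-18) = -48/7*(-18) = 864/7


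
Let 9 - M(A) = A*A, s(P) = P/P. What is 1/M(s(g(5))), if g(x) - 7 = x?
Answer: ⅛ ≈ 0.12500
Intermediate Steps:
g(x) = 7 + x
s(P) = 1
M(A) = 9 - A² (M(A) = 9 - A*A = 9 - A²)
1/M(s(g(5))) = 1/(9 - 1*1²) = 1/(9 - 1*1) = 1/(9 - 1) = 1/8 = ⅛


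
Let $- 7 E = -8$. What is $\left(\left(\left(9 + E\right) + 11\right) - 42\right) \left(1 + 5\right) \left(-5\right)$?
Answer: $\frac{4380}{7} \approx 625.71$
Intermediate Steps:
$E = \frac{8}{7}$ ($E = \left(- \frac{1}{7}\right) \left(-8\right) = \frac{8}{7} \approx 1.1429$)
$\left(\left(\left(9 + E\right) + 11\right) - 42\right) \left(1 + 5\right) \left(-5\right) = \left(\left(\left(9 + \frac{8}{7}\right) + 11\right) - 42\right) \left(1 + 5\right) \left(-5\right) = \left(\left(\frac{71}{7} + 11\right) - 42\right) 6 \left(-5\right) = \left(\frac{148}{7} - 42\right) \left(-30\right) = \left(- \frac{146}{7}\right) \left(-30\right) = \frac{4380}{7}$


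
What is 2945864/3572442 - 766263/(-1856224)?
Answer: 4102806790891/3315626289504 ≈ 1.2374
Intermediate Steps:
2945864/3572442 - 766263/(-1856224) = 2945864*(1/3572442) - 766263*(-1/1856224) = 1472932/1786221 + 766263/1856224 = 4102806790891/3315626289504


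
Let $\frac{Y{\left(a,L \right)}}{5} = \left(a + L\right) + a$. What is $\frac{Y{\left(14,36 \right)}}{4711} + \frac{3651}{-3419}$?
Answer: $- \frac{16105781}{16106909} \approx -0.99993$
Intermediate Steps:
$Y{\left(a,L \right)} = 5 L + 10 a$ ($Y{\left(a,L \right)} = 5 \left(\left(a + L\right) + a\right) = 5 \left(\left(L + a\right) + a\right) = 5 \left(L + 2 a\right) = 5 L + 10 a$)
$\frac{Y{\left(14,36 \right)}}{4711} + \frac{3651}{-3419} = \frac{5 \cdot 36 + 10 \cdot 14}{4711} + \frac{3651}{-3419} = \left(180 + 140\right) \frac{1}{4711} + 3651 \left(- \frac{1}{3419}\right) = 320 \cdot \frac{1}{4711} - \frac{3651}{3419} = \frac{320}{4711} - \frac{3651}{3419} = - \frac{16105781}{16106909}$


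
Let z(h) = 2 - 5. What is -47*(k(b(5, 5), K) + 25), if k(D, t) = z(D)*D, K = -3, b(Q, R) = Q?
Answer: -470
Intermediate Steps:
z(h) = -3
k(D, t) = -3*D
-47*(k(b(5, 5), K) + 25) = -47*(-3*5 + 25) = -47*(-15 + 25) = -47*10 = -470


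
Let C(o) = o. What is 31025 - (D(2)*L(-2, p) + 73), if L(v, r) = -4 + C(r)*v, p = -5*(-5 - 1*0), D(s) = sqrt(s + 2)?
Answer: 31060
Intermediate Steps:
D(s) = sqrt(2 + s)
p = 25 (p = -5*(-5 + 0) = -5*(-5) = 25)
L(v, r) = -4 + r*v
31025 - (D(2)*L(-2, p) + 73) = 31025 - (sqrt(2 + 2)*(-4 + 25*(-2)) + 73) = 31025 - (sqrt(4)*(-4 - 50) + 73) = 31025 - (2*(-54) + 73) = 31025 - (-108 + 73) = 31025 - 1*(-35) = 31025 + 35 = 31060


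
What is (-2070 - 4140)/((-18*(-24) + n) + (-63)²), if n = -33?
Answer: -1035/728 ≈ -1.4217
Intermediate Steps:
(-2070 - 4140)/((-18*(-24) + n) + (-63)²) = (-2070 - 4140)/((-18*(-24) - 33) + (-63)²) = -6210/((432 - 33) + 3969) = -6210/(399 + 3969) = -6210/4368 = -6210*1/4368 = -1035/728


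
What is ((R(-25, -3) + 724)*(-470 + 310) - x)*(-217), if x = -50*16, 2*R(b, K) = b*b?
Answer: 35813680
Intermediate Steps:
R(b, K) = b²/2 (R(b, K) = (b*b)/2 = b²/2)
x = -800
((R(-25, -3) + 724)*(-470 + 310) - x)*(-217) = (((½)*(-25)² + 724)*(-470 + 310) - 1*(-800))*(-217) = (((½)*625 + 724)*(-160) + 800)*(-217) = ((625/2 + 724)*(-160) + 800)*(-217) = ((2073/2)*(-160) + 800)*(-217) = (-165840 + 800)*(-217) = -165040*(-217) = 35813680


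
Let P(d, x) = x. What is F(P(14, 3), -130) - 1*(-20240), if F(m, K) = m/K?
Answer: 2631197/130 ≈ 20240.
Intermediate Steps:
F(P(14, 3), -130) - 1*(-20240) = 3/(-130) - 1*(-20240) = 3*(-1/130) + 20240 = -3/130 + 20240 = 2631197/130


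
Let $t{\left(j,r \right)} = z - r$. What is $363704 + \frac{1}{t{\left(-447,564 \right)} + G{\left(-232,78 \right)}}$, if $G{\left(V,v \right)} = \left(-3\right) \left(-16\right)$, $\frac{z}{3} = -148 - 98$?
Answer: $\frac{456084815}{1254} \approx 3.637 \cdot 10^{5}$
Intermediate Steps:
$z = -738$ ($z = 3 \left(-148 - 98\right) = 3 \left(-246\right) = -738$)
$t{\left(j,r \right)} = -738 - r$
$G{\left(V,v \right)} = 48$
$363704 + \frac{1}{t{\left(-447,564 \right)} + G{\left(-232,78 \right)}} = 363704 + \frac{1}{\left(-738 - 564\right) + 48} = 363704 + \frac{1}{-1302 + 48} = 363704 + \frac{1}{-1254} = 363704 - \frac{1}{1254} = \frac{456084815}{1254}$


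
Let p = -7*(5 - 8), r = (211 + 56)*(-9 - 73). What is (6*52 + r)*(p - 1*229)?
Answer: 4489056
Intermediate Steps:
r = -21894 (r = 267*(-82) = -21894)
p = 21 (p = -7*(-3) = 21)
(6*52 + r)*(p - 1*229) = (6*52 - 21894)*(21 - 1*229) = (312 - 21894)*(21 - 229) = -21582*(-208) = 4489056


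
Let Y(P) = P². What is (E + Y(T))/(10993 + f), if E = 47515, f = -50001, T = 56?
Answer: -50651/39008 ≈ -1.2985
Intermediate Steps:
(E + Y(T))/(10993 + f) = (47515 + 56²)/(10993 - 50001) = (47515 + 3136)/(-39008) = 50651*(-1/39008) = -50651/39008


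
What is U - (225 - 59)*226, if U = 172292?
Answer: 134776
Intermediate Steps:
U - (225 - 59)*226 = 172292 - (225 - 59)*226 = 172292 - 166*226 = 172292 - 1*37516 = 172292 - 37516 = 134776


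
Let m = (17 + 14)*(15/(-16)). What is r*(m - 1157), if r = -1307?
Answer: 24802939/16 ≈ 1.5502e+6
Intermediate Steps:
m = -465/16 (m = 31*(15*(-1/16)) = 31*(-15/16) = -465/16 ≈ -29.063)
r*(m - 1157) = -1307*(-465/16 - 1157) = -1307*(-18977/16) = 24802939/16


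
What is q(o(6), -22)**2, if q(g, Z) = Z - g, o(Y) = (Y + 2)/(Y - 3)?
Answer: 5476/9 ≈ 608.44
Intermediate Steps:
o(Y) = (2 + Y)/(-3 + Y)
q(o(6), -22)**2 = (-22 - (2 + 6)/(-3 + 6))**2 = (-22 - 8/3)**2 = (-74/3)**2 = 5476/9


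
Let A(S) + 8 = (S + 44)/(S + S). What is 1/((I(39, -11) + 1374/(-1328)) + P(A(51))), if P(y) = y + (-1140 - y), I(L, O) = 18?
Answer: -664/745695 ≈ -0.00089044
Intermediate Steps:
A(S) = -8 + (44 + S)/(2*S) (A(S) = -8 + (S + 44)/(S + S) = -8 + (44 + S)/((2*S)) = -8 + (44 + S)*(1/(2*S)) = -8 + (44 + S)/(2*S))
P(y) = -1140
1/((I(39, -11) + 1374/(-1328)) + P(A(51))) = 1/((18 + 1374/(-1328)) - 1140) = 1/((18 - 1/1328*1374) - 1140) = 1/((18 - 687/664) - 1140) = 1/(11265/664 - 1140) = 1/(-745695/664) = -664/745695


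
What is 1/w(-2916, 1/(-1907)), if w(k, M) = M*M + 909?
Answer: 3636649/3305713942 ≈ 0.0011001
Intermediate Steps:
w(k, M) = 909 + M**2 (w(k, M) = M**2 + 909 = 909 + M**2)
1/w(-2916, 1/(-1907)) = 1/(909 + (1/(-1907))**2) = 1/(909 + (-1/1907)**2) = 1/(909 + 1/3636649) = 1/(3305713942/3636649) = 3636649/3305713942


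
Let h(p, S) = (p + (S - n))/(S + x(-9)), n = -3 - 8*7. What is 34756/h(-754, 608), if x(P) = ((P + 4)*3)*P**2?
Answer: 21096892/87 ≈ 2.4249e+5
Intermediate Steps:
n = -59 (n = -3 - 56 = -59)
x(P) = P**2*(12 + 3*P) (x(P) = ((4 + P)*3)*P**2 = (12 + 3*P)*P**2 = P**2*(12 + 3*P))
h(p, S) = (59 + S + p)/(-1215 + S) (h(p, S) = (p + (S - 1*(-59)))/(S + 3*(-9)**2*(4 - 9)) = (p + (S + 59))/(S + 3*81*(-5)) = (p + (59 + S))/(S - 1215) = (59 + S + p)/(-1215 + S))
34756/h(-754, 608) = 34756/(((59 + 608 - 754)/(-1215 + 608))) = 34756/((-87/(-607))) = 34756/((-1/607*(-87))) = 34756/(87/607) = 34756*(607/87) = 21096892/87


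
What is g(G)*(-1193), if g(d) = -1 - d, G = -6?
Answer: -5965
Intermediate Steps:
g(G)*(-1193) = (-1 - 1*(-6))*(-1193) = (-1 + 6)*(-1193) = 5*(-1193) = -5965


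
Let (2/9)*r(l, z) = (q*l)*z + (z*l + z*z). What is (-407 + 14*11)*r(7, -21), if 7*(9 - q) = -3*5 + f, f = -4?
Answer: 1625778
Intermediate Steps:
q = 82/7 (q = 9 - (-3*5 - 4)/7 = 9 - (-15 - 4)/7 = 9 - 1/7*(-19) = 9 + 19/7 = 82/7 ≈ 11.714)
r(l, z) = 9*z**2/2 + 801*l*z/14 (r(l, z) = 9*((82*l/7)*z + (z*l + z*z))/2 = 9*(82*l*z/7 + (l*z + z**2))/2 = 9*(82*l*z/7 + (z**2 + l*z))/2 = 9*(z**2 + 89*l*z/7)/2 = 9*z**2/2 + 801*l*z/14)
(-407 + 14*11)*r(7, -21) = (-407 + 14*11)*((9/14)*(-21)*(7*(-21) + 89*7)) = (-407 + 154)*((9/14)*(-21)*(-147 + 623)) = -2277*(-21)*476/14 = -253*(-6426) = 1625778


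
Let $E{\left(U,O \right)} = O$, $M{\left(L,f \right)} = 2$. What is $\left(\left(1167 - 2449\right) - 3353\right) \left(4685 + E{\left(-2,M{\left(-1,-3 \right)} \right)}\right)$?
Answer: $-21724245$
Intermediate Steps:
$\left(\left(1167 - 2449\right) - 3353\right) \left(4685 + E{\left(-2,M{\left(-1,-3 \right)} \right)}\right) = \left(\left(1167 - 2449\right) - 3353\right) \left(4685 + 2\right) = \left(\left(1167 - 2449\right) - 3353\right) 4687 = \left(-1282 - 3353\right) 4687 = \left(-4635\right) 4687 = -21724245$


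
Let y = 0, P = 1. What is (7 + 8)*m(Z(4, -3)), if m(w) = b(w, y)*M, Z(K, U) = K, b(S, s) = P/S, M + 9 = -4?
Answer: -195/4 ≈ -48.750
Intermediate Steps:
M = -13 (M = -9 - 4 = -13)
b(S, s) = 1/S
m(w) = -13/w
(7 + 8)*m(Z(4, -3)) = (7 + 8)*(-13/4) = 15*(-13*1/4) = 15*(-13/4) = -195/4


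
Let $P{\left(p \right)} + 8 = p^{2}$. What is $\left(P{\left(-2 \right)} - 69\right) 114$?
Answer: $-8322$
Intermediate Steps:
$P{\left(p \right)} = -8 + p^{2}$
$\left(P{\left(-2 \right)} - 69\right) 114 = \left(\left(-8 + \left(-2\right)^{2}\right) - 69\right) 114 = \left(\left(-8 + 4\right) - 69\right) 114 = \left(-4 - 69\right) 114 = \left(-73\right) 114 = -8322$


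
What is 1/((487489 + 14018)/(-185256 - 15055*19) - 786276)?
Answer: -471301/370573166583 ≈ -1.2718e-6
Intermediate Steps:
1/((487489 + 14018)/(-185256 - 15055*19) - 786276) = 1/(501507/(-185256 - 286045) - 786276) = 1/(501507/(-471301) - 786276) = 1/(501507*(-1/471301) - 786276) = 1/(-501507/471301 - 786276) = 1/(-370573166583/471301) = -471301/370573166583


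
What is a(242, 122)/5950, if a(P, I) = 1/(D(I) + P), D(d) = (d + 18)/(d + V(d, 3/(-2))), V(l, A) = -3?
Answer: 1/1446900 ≈ 6.9113e-7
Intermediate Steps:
D(d) = (18 + d)/(-3 + d) (D(d) = (d + 18)/(d - 3) = (18 + d)/(-3 + d))
a(P, I) = 1/(P + (18 + I)/(-3 + I)) (a(P, I) = 1/((18 + I)/(-3 + I) + P) = 1/(P + (18 + I)/(-3 + I)))
a(242, 122)/5950 = ((-3 + 122)/(18 + 122 + 242*(-3 + 122)))/5950 = (119/(18 + 122 + 242*119))*(1/5950) = (119/(18 + 122 + 28798))*(1/5950) = (119/28938)*(1/5950) = ((1/28938)*119)*(1/5950) = (17/4134)*(1/5950) = 1/1446900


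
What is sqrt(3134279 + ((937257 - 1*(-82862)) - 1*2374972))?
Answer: 33*sqrt(1634) ≈ 1334.0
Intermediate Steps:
sqrt(3134279 + ((937257 - 1*(-82862)) - 1*2374972)) = sqrt(3134279 + ((937257 + 82862) - 2374972)) = sqrt(3134279 + (1020119 - 2374972)) = sqrt(3134279 - 1354853) = sqrt(1779426) = 33*sqrt(1634)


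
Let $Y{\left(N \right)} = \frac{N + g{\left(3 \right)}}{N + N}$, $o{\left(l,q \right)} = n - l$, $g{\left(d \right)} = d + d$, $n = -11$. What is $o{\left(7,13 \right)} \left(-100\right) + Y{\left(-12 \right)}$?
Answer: $\frac{7201}{4} \approx 1800.3$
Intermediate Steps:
$g{\left(d \right)} = 2 d$
$o{\left(l,q \right)} = -11 - l$
$Y{\left(N \right)} = \frac{6 + N}{2 N}$ ($Y{\left(N \right)} = \frac{N + 2 \cdot 3}{N + N} = \frac{N + 6}{2 N} = \left(6 + N\right) \frac{1}{2 N} = \frac{6 + N}{2 N}$)
$o{\left(7,13 \right)} \left(-100\right) + Y{\left(-12 \right)} = \left(-11 - 7\right) \left(-100\right) + \frac{6 - 12}{2 \left(-12\right)} = \left(-11 - 7\right) \left(-100\right) + \frac{1}{2} \left(- \frac{1}{12}\right) \left(-6\right) = \left(-18\right) \left(-100\right) + \frac{1}{4} = 1800 + \frac{1}{4} = \frac{7201}{4}$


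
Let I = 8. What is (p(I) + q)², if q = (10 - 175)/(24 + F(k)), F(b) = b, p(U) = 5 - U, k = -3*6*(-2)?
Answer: 529/16 ≈ 33.063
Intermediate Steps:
k = 36 (k = -18*(-2) = 36)
q = -11/4 (q = (10 - 175)/(24 + 36) = -165/60 = -165*1/60 = -11/4 ≈ -2.7500)
(p(I) + q)² = ((5 - 1*8) - 11/4)² = ((5 - 8) - 11/4)² = (-3 - 11/4)² = (-23/4)² = 529/16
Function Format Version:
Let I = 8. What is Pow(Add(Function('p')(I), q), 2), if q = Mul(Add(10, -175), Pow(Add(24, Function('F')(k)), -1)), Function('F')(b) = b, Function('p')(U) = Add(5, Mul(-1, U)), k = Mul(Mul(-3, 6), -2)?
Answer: Rational(529, 16) ≈ 33.063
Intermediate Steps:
k = 36 (k = Mul(-18, -2) = 36)
q = Rational(-11, 4) (q = Mul(Add(10, -175), Pow(Add(24, 36), -1)) = Mul(-165, Pow(60, -1)) = Mul(-165, Rational(1, 60)) = Rational(-11, 4) ≈ -2.7500)
Pow(Add(Function('p')(I), q), 2) = Pow(Add(Add(5, Mul(-1, 8)), Rational(-11, 4)), 2) = Pow(Add(Add(5, -8), Rational(-11, 4)), 2) = Pow(Add(-3, Rational(-11, 4)), 2) = Pow(Rational(-23, 4), 2) = Rational(529, 16)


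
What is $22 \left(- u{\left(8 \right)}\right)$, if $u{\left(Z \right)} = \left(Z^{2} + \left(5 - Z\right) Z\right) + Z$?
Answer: $-1056$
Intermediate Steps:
$u{\left(Z \right)} = Z + Z^{2} + Z \left(5 - Z\right)$ ($u{\left(Z \right)} = \left(Z^{2} + Z \left(5 - Z\right)\right) + Z = Z + Z^{2} + Z \left(5 - Z\right)$)
$22 \left(- u{\left(8 \right)}\right) = 22 \left(- 6 \cdot 8\right) = 22 \left(\left(-1\right) 48\right) = 22 \left(-48\right) = -1056$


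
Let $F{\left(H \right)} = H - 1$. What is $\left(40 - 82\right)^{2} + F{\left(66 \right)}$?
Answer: $1829$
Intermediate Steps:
$F{\left(H \right)} = -1 + H$ ($F{\left(H \right)} = H - 1 = -1 + H$)
$\left(40 - 82\right)^{2} + F{\left(66 \right)} = \left(40 - 82\right)^{2} + \left(-1 + 66\right) = \left(-42\right)^{2} + 65 = 1764 + 65 = 1829$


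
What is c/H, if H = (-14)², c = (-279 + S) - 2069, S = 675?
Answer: -239/28 ≈ -8.5357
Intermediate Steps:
c = -1673 (c = (-279 + 675) - 2069 = 396 - 2069 = -1673)
H = 196
c/H = -1673/196 = -1673*1/196 = -239/28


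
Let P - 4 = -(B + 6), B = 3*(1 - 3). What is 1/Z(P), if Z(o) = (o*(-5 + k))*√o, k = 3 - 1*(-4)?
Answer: 1/16 ≈ 0.062500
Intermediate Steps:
B = -6 (B = 3*(-2) = -6)
k = 7 (k = 3 + 4 = 7)
P = 4 (P = 4 - (-6 + 6) = 4 - 1*0 = 4 + 0 = 4)
Z(o) = 2*o^(3/2) (Z(o) = (o*(-5 + 7))*√o = (o*2)*√o = (2*o)*√o = 2*o^(3/2))
1/Z(P) = 1/(2*4^(3/2)) = 1/(2*8) = 1/16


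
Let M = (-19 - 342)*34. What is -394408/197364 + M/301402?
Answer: -15162225719/7435738041 ≈ -2.0391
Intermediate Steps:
M = -12274 (M = -361*34 = -12274)
-394408/197364 + M/301402 = -394408/197364 - 12274/301402 = -394408*1/197364 - 12274*1/301402 = -98602/49341 - 6137/150701 = -15162225719/7435738041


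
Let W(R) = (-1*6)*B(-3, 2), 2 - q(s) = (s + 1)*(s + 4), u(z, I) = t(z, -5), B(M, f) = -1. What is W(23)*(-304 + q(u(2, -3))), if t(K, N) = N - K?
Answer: -1920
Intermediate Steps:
u(z, I) = -5 - z
q(s) = 2 - (1 + s)*(4 + s) (q(s) = 2 - (s + 1)*(s + 4) = 2 - (1 + s)*(4 + s))
W(R) = 6 (W(R) = -1*6*(-1) = -6*(-1) = 6)
W(23)*(-304 + q(u(2, -3))) = 6*(-304 + (-2 - (-5 - 1*2)**2 - 5*(-5 - 1*2))) = 6*(-304 + (-2 - (-5 - 2)**2 - 5*(-5 - 2))) = 6*(-304 + (-2 - 1*(-7)**2 - 5*(-7))) = 6*(-304 + (-2 - 1*49 + 35)) = 6*(-304 + (-2 - 49 + 35)) = 6*(-304 - 16) = 6*(-320) = -1920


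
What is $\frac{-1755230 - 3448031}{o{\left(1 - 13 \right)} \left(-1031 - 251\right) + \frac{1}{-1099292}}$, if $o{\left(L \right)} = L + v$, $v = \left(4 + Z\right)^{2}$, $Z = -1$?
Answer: $- \frac{817129027316}{603982433} \approx -1352.9$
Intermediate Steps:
$v = 9$ ($v = \left(4 - 1\right)^{2} = 3^{2} = 9$)
$o{\left(L \right)} = 9 + L$ ($o{\left(L \right)} = L + 9 = 9 + L$)
$\frac{-1755230 - 3448031}{o{\left(1 - 13 \right)} \left(-1031 - 251\right) + \frac{1}{-1099292}} = \frac{-1755230 - 3448031}{\left(9 + \left(1 - 13\right)\right) \left(-1031 - 251\right) + \frac{1}{-1099292}} = - \frac{5203261}{\left(9 + \left(1 - 13\right)\right) \left(-1282\right) - \frac{1}{1099292}} = - \frac{5203261}{\left(9 - 12\right) \left(-1282\right) - \frac{1}{1099292}} = - \frac{5203261}{\left(-3\right) \left(-1282\right) - \frac{1}{1099292}} = - \frac{5203261}{3846 - \frac{1}{1099292}} = - \frac{5203261}{\frac{4227877031}{1099292}} = \left(-5203261\right) \frac{1099292}{4227877031} = - \frac{817129027316}{603982433}$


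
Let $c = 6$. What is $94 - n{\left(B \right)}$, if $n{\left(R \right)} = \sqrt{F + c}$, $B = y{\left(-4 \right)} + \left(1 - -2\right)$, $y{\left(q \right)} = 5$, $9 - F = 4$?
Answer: $94 - \sqrt{11} \approx 90.683$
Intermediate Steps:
$F = 5$ ($F = 9 - 4 = 5$)
$B = 8$ ($B = 5 + \left(1 - -2\right) = 5 + \left(1 + 2\right) = 5 + 3 = 8$)
$n{\left(R \right)} = \sqrt{11}$ ($n{\left(R \right)} = \sqrt{5 + 6} = \sqrt{11}$)
$94 - n{\left(B \right)} = 94 - \sqrt{11}$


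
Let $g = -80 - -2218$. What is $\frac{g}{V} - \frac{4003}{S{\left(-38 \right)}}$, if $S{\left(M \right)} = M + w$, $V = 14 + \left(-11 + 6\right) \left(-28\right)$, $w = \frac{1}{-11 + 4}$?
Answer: $\frac{2443040}{20559} \approx 118.83$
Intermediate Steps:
$w = - \frac{1}{7}$ ($w = \frac{1}{-7} = - \frac{1}{7} \approx -0.14286$)
$g = 2138$ ($g = -80 + 2218 = 2138$)
$V = 154$ ($V = 14 - -140 = 14 + 140 = 154$)
$S{\left(M \right)} = - \frac{1}{7} + M$ ($S{\left(M \right)} = M - \frac{1}{7} = - \frac{1}{7} + M$)
$\frac{g}{V} - \frac{4003}{S{\left(-38 \right)}} = \frac{2138}{154} - \frac{4003}{- \frac{1}{7} - 38} = 2138 \cdot \frac{1}{154} - \frac{4003}{- \frac{267}{7}} = \frac{1069}{77} - - \frac{28021}{267} = \frac{1069}{77} + \frac{28021}{267} = \frac{2443040}{20559}$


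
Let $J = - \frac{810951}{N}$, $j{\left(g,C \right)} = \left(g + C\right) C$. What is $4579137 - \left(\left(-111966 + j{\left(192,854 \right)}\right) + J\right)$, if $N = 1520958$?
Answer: $\frac{1925441333851}{506986} \approx 3.7978 \cdot 10^{6}$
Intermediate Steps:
$j{\left(g,C \right)} = C \left(C + g\right)$ ($j{\left(g,C \right)} = \left(C + g\right) C = C \left(C + g\right)$)
$J = - \frac{270317}{506986}$ ($J = - \frac{810951}{1520958} = \left(-810951\right) \frac{1}{1520958} = - \frac{270317}{506986} \approx -0.53318$)
$4579137 - \left(\left(-111966 + j{\left(192,854 \right)}\right) + J\right) = 4579137 - \left(\left(-111966 + 854 \left(854 + 192\right)\right) - \frac{270317}{506986}\right) = 4579137 - \left(\left(-111966 + 854 \cdot 1046\right) - \frac{270317}{506986}\right) = 4579137 - \left(\left(-111966 + 893284\right) - \frac{270317}{506986}\right) = 4579137 - \left(781318 - \frac{270317}{506986}\right) = 4579137 - \frac{396117017231}{506986} = \frac{1925441333851}{506986}$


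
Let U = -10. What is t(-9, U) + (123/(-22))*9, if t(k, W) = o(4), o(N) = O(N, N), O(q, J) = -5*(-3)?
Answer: -777/22 ≈ -35.318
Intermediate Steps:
O(q, J) = 15
o(N) = 15
t(k, W) = 15
t(-9, U) + (123/(-22))*9 = 15 + (123/(-22))*9 = 15 + (123*(-1/22))*9 = 15 - 123/22*9 = 15 - 1107/22 = -777/22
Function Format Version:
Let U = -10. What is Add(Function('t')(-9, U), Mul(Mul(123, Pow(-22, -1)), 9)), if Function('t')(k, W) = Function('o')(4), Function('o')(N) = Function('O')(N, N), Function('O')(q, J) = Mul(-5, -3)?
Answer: Rational(-777, 22) ≈ -35.318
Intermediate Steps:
Function('O')(q, J) = 15
Function('o')(N) = 15
Function('t')(k, W) = 15
Add(Function('t')(-9, U), Mul(Mul(123, Pow(-22, -1)), 9)) = Add(15, Mul(Mul(123, Pow(-22, -1)), 9)) = Add(15, Mul(Mul(123, Rational(-1, 22)), 9)) = Add(15, Mul(Rational(-123, 22), 9)) = Add(15, Rational(-1107, 22)) = Rational(-777, 22)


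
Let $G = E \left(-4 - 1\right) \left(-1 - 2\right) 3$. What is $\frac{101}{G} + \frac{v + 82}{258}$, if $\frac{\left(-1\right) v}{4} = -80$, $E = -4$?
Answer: $\frac{7717}{7740} \approx 0.99703$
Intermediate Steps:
$v = 320$ ($v = \left(-4\right) \left(-80\right) = 320$)
$G = -180$ ($G = - 4 \left(-4 - 1\right) \left(-1 - 2\right) 3 = - 4 \left(\left(-5\right) \left(-3\right)\right) 3 = \left(-4\right) 15 \cdot 3 = \left(-60\right) 3 = -180$)
$\frac{101}{G} + \frac{v + 82}{258} = \frac{101}{-180} + \frac{320 + 82}{258} = 101 \left(- \frac{1}{180}\right) + 402 \cdot \frac{1}{258} = - \frac{101}{180} + \frac{67}{43} = \frac{7717}{7740}$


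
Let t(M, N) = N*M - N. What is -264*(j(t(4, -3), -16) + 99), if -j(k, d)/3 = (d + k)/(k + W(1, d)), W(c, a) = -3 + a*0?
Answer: -24486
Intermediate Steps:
W(c, a) = -3 (W(c, a) = -3 + 0 = -3)
t(M, N) = -N + M*N (t(M, N) = M*N - N = -N + M*N)
j(k, d) = -3*(d + k)/(-3 + k) (j(k, d) = -3*(d + k)/(k - 3) = -3*(d + k)/(-3 + k))
-264*(j(t(4, -3), -16) + 99) = -264*(3*(-1*(-16) - (-3)*(-1 + 4))/(-3 - 3*(-1 + 4)) + 99) = -264*(3*(16 - (-3)*3)/(-3 - 3*3) + 99) = -264*(3*(16 - 1*(-9))/(-3 - 9) + 99) = -264*(3*(16 + 9)/(-12) + 99) = -264*(3*(-1/12)*25 + 99) = -264*(-25/4 + 99) = -264*371/4 = -24486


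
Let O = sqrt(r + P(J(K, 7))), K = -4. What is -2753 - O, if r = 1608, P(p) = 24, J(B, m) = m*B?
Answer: -2753 - 4*sqrt(102) ≈ -2793.4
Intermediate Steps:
J(B, m) = B*m
O = 4*sqrt(102) (O = sqrt(1608 + 24) = sqrt(1632) = 4*sqrt(102) ≈ 40.398)
-2753 - O = -2753 - 4*sqrt(102)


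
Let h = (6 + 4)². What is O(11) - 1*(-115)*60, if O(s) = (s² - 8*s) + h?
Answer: 7033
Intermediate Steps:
h = 100 (h = 10² = 100)
O(s) = 100 + s² - 8*s (O(s) = (s² - 8*s) + 100 = 100 + s² - 8*s)
O(11) - 1*(-115)*60 = (100 + 11² - 8*11) - 1*(-115)*60 = (100 + 121 - 88) + 115*60 = 133 + 6900 = 7033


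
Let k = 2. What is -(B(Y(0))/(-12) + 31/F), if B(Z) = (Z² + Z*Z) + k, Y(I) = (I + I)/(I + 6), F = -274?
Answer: 115/411 ≈ 0.27981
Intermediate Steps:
Y(I) = 2*I/(6 + I) (Y(I) = (2*I)/(6 + I) = 2*I/(6 + I))
B(Z) = 2 + 2*Z² (B(Z) = (Z² + Z*Z) + 2 = (Z² + Z²) + 2 = 2*Z² + 2 = 2 + 2*Z²)
-(B(Y(0))/(-12) + 31/F) = -((2 + 2*(2*0/(6 + 0))²)/(-12) + 31/(-274)) = -((2 + 2*(2*0/6)²)*(-1/12) + 31*(-1/274)) = -((2 + 2*(2*0*(⅙))²)*(-1/12) - 31/274) = -((2 + 2*0²)*(-1/12) - 31/274) = -((2 + 2*0)*(-1/12) - 31/274) = -((2 + 0)*(-1/12) - 31/274) = -(2*(-1/12) - 31/274) = -(-⅙ - 31/274) = -1*(-115/411) = 115/411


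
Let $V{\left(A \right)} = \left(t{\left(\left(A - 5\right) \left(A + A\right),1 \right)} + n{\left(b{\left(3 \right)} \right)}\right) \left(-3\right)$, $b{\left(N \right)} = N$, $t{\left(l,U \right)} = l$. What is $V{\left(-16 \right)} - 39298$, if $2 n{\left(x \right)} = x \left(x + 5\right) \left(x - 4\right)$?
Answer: $-41278$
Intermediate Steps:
$n{\left(x \right)} = \frac{x \left(-4 + x\right) \left(5 + x\right)}{2}$ ($n{\left(x \right)} = \frac{x \left(x + 5\right) \left(x - 4\right)}{2} = \frac{x \left(5 + x\right) \left(-4 + x\right)}{2} = \frac{x \left(-4 + x\right) \left(5 + x\right)}{2}$)
$V{\left(A \right)} = 36 - 6 A \left(-5 + A\right)$ ($V{\left(A \right)} = \left(\left(A - 5\right) \left(A + A\right) + \frac{1}{2} \cdot 3 \left(-20 + 3 + 3^{2}\right)\right) \left(-3\right) = \left(\left(-5 + A\right) 2 A + \frac{1}{2} \cdot 3 \left(-20 + 3 + 9\right)\right) \left(-3\right) = \left(2 A \left(-5 + A\right) + \frac{1}{2} \cdot 3 \left(-8\right)\right) \left(-3\right) = \left(2 A \left(-5 + A\right) - 12\right) \left(-3\right) = \left(-12 + 2 A \left(-5 + A\right)\right) \left(-3\right) = 36 - 6 A \left(-5 + A\right)$)
$V{\left(-16 \right)} - 39298 = \left(36 - - 96 \left(-5 - 16\right)\right) - 39298 = \left(36 - \left(-96\right) \left(-21\right)\right) - 39298 = \left(36 - 2016\right) - 39298 = -1980 - 39298 = -41278$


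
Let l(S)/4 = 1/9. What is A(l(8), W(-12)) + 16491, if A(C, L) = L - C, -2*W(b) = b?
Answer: 148469/9 ≈ 16497.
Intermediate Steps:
l(S) = 4/9
W(b) = -b/2
A(l(8), W(-12)) + 16491 = (-1/2*(-12) - 1*4/9) + 16491 = (6 - 4/9) + 16491 = 50/9 + 16491 = 148469/9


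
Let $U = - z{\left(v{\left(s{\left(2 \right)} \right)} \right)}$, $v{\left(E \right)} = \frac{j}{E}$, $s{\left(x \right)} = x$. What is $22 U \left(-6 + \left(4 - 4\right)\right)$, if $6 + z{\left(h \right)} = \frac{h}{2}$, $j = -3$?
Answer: $-891$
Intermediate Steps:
$v{\left(E \right)} = - \frac{3}{E}$
$z{\left(h \right)} = -6 + \frac{h}{2}$
$U = \frac{27}{4}$ ($U = - (-6 + \frac{\left(-3\right) \frac{1}{2}}{2}) = - (-6 + \frac{1}{2} \left(- \frac{3}{2}\right)) = - (-6 - \frac{3}{4}) = \left(-1\right) \left(- \frac{27}{4}\right) = \frac{27}{4} \approx 6.75$)
$22 U \left(-6 + \left(4 - 4\right)\right) = 22 \frac{27 \left(-6 + \left(4 - 4\right)\right)}{4} = 22 \frac{27 \left(-6 + 0\right)}{4} = 22 \cdot \frac{27}{4} \left(-6\right) = 22 \left(- \frac{81}{2}\right) = -891$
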